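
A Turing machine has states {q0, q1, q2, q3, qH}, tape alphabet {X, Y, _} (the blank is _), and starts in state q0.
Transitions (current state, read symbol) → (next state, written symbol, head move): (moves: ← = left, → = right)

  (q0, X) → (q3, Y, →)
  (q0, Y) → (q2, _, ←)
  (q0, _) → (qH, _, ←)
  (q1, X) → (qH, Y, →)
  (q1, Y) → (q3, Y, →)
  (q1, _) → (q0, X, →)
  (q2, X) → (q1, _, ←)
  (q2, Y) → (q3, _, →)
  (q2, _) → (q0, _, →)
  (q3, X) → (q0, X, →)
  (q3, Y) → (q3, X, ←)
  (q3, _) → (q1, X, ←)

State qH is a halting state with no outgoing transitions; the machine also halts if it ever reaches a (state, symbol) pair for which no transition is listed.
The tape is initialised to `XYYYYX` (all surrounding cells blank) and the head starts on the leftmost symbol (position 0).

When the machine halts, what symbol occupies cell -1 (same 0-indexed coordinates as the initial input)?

Y

state=q0 head=0 tape=__[X]YYYYX   (q0,X)→(q3,Y,→)
state=q3 head=1 tape=__Y[Y]YYYX   (q3,Y)→(q3,X,←)
state=q3 head=0 tape=__[Y]XYYYX   (q3,Y)→(q3,X,←)
state=q3 head=-1 tape=_[_]XXYYYX   (q3,_)→(q1,X,←)
state=q1 head=-2 tape=[_]XXXYYYX   (q1,_)→(q0,X,→)
state=q0 head=-1 tape=X[X]XXYYYX   (q0,X)→(q3,Y,→)
state=q3 head=0 tape=XY[X]XYYYX   (q3,X)→(q0,X,→)
state=q0 head=1 tape=XYX[X]YYYX   (q0,X)→(q3,Y,→)
state=q3 head=2 tape=XYXY[Y]YYX   (q3,Y)→(q3,X,←)
state=q3 head=1 tape=XYX[Y]XYYX   (q3,Y)→(q3,X,←)
state=q3 head=0 tape=XY[X]XXYYX   (q3,X)→(q0,X,→)
state=q0 head=1 tape=XYX[X]XYYX   (q0,X)→(q3,Y,→)
state=q3 head=2 tape=XYXY[X]YYX   (q3,X)→(q0,X,→)
state=q0 head=3 tape=XYXYX[Y]YX   (q0,Y)→(q2,_,←)
state=q2 head=2 tape=XYXY[X]_YX   (q2,X)→(q1,_,←)
state=q1 head=1 tape=XYX[Y]__YX   (q1,Y)→(q3,Y,→)
state=q3 head=2 tape=XYXY[_]_YX   (q3,_)→(q1,X,←)
state=q1 head=1 tape=XYX[Y]X_YX   (q1,Y)→(q3,Y,→)
state=q3 head=2 tape=XYXY[X]_YX   (q3,X)→(q0,X,→)
state=q0 head=3 tape=XYXYX[_]YX   (q0,_)→(qH,_,←)
state=qH head=2 tape=XYXY[X]_YX
Cell -1 holds Y when M halts.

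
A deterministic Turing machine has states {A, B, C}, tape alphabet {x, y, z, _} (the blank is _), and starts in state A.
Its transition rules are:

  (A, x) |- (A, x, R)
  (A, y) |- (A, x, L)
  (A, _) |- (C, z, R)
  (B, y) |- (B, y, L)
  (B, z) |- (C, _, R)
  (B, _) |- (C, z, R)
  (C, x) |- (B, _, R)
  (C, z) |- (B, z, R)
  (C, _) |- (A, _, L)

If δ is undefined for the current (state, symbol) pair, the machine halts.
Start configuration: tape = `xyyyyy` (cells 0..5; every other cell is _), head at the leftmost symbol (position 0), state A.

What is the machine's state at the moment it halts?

state=A head=0 tape=[x]yyyyy__   (A,x)→(A,x,R)
state=A head=1 tape=x[y]yyyy__   (A,y)→(A,x,L)
state=A head=0 tape=[x]xyyyy__   (A,x)→(A,x,R)
state=A head=1 tape=x[x]yyyy__   (A,x)→(A,x,R)
state=A head=2 tape=xx[y]yyy__   (A,y)→(A,x,L)
state=A head=1 tape=x[x]xyyy__   (A,x)→(A,x,R)
state=A head=2 tape=xx[x]yyy__   (A,x)→(A,x,R)
state=A head=3 tape=xxx[y]yy__   (A,y)→(A,x,L)
state=A head=2 tape=xx[x]xyy__   (A,x)→(A,x,R)
state=A head=3 tape=xxx[x]yy__   (A,x)→(A,x,R)
state=A head=4 tape=xxxx[y]y__   (A,y)→(A,x,L)
state=A head=3 tape=xxx[x]xy__   (A,x)→(A,x,R)
state=A head=4 tape=xxxx[x]y__   (A,x)→(A,x,R)
state=A head=5 tape=xxxxx[y]__   (A,y)→(A,x,L)
state=A head=4 tape=xxxx[x]x__   (A,x)→(A,x,R)
state=A head=5 tape=xxxxx[x]__   (A,x)→(A,x,R)
state=A head=6 tape=xxxxxx[_]_   (A,_)→(C,z,R)
state=C head=7 tape=xxxxxxz[_]   (C,_)→(A,_,L)
state=A head=6 tape=xxxxxx[z]_
No transition is defined for (A, z); M halts in state A.

A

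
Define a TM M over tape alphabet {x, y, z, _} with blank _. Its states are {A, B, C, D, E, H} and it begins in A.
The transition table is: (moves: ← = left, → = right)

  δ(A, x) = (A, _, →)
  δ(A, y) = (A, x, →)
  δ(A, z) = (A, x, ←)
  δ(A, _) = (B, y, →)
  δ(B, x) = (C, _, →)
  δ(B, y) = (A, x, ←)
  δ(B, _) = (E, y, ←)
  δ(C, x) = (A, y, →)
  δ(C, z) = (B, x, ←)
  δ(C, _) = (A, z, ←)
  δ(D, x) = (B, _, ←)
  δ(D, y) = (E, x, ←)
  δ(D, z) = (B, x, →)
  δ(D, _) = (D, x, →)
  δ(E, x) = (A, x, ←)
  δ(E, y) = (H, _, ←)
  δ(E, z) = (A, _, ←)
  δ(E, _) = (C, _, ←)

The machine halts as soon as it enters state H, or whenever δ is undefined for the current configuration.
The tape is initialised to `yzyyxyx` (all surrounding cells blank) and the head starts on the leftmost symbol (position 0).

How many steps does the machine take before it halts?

state=A head=0 tape=[y]zyyxyx__   (A,y)→(A,x,→)
state=A head=1 tape=x[z]yyxyx__   (A,z)→(A,x,←)
state=A head=0 tape=[x]xyyxyx__   (A,x)→(A,_,→)
state=A head=1 tape=_[x]yyxyx__   (A,x)→(A,_,→)
state=A head=2 tape=__[y]yxyx__   (A,y)→(A,x,→)
state=A head=3 tape=__x[y]xyx__   (A,y)→(A,x,→)
state=A head=4 tape=__xx[x]yx__   (A,x)→(A,_,→)
state=A head=5 tape=__xx_[y]x__   (A,y)→(A,x,→)
state=A head=6 tape=__xx_x[x]__   (A,x)→(A,_,→)
state=A head=7 tape=__xx_x_[_]_   (A,_)→(B,y,→)
state=B head=8 tape=__xx_x_y[_]   (B,_)→(E,y,←)
state=E head=7 tape=__xx_x_[y]y   (E,y)→(H,_,←)
state=H head=6 tape=__xx_x[_]_y
M halts after 12 transitions.

12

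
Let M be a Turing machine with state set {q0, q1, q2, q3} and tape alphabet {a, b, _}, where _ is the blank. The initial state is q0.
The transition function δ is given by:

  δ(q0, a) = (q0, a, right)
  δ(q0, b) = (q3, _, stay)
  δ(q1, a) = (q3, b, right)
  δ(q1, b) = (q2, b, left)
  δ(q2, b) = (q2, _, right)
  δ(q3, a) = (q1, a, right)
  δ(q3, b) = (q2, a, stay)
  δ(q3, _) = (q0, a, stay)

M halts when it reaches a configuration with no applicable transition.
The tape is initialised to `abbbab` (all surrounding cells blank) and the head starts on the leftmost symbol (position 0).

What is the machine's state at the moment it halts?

q0

state=q0 head=0 tape=[a]bbbab_   (q0,a)→(q0,a,right)
state=q0 head=1 tape=a[b]bbab_   (q0,b)→(q3,_,stay)
state=q3 head=1 tape=a[_]bbab_   (q3,_)→(q0,a,stay)
state=q0 head=1 tape=a[a]bbab_   (q0,a)→(q0,a,right)
state=q0 head=2 tape=aa[b]bab_   (q0,b)→(q3,_,stay)
state=q3 head=2 tape=aa[_]bab_   (q3,_)→(q0,a,stay)
state=q0 head=2 tape=aa[a]bab_   (q0,a)→(q0,a,right)
state=q0 head=3 tape=aaa[b]ab_   (q0,b)→(q3,_,stay)
state=q3 head=3 tape=aaa[_]ab_   (q3,_)→(q0,a,stay)
state=q0 head=3 tape=aaa[a]ab_   (q0,a)→(q0,a,right)
state=q0 head=4 tape=aaaa[a]b_   (q0,a)→(q0,a,right)
state=q0 head=5 tape=aaaaa[b]_   (q0,b)→(q3,_,stay)
state=q3 head=5 tape=aaaaa[_]_   (q3,_)→(q0,a,stay)
state=q0 head=5 tape=aaaaa[a]_   (q0,a)→(q0,a,right)
state=q0 head=6 tape=aaaaaa[_]
No transition is defined for (q0, _); M halts in state q0.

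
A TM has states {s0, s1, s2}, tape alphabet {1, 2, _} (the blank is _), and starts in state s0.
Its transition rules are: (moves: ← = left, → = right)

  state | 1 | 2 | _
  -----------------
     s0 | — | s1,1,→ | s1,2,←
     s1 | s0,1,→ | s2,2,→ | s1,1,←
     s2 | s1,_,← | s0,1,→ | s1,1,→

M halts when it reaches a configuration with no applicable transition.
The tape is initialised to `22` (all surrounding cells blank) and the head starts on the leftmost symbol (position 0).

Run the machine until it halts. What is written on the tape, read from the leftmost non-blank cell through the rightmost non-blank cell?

state=s0 head=0 tape=[2]2__   (s0,2)→(s1,1,→)
state=s1 head=1 tape=1[2]__   (s1,2)→(s2,2,→)
state=s2 head=2 tape=12[_]_   (s2,_)→(s1,1,→)
state=s1 head=3 tape=121[_]   (s1,_)→(s1,1,←)
state=s1 head=2 tape=12[1]1   (s1,1)→(s0,1,→)
state=s0 head=3 tape=121[1]
The non-blank tape span at halt is 1211.

1211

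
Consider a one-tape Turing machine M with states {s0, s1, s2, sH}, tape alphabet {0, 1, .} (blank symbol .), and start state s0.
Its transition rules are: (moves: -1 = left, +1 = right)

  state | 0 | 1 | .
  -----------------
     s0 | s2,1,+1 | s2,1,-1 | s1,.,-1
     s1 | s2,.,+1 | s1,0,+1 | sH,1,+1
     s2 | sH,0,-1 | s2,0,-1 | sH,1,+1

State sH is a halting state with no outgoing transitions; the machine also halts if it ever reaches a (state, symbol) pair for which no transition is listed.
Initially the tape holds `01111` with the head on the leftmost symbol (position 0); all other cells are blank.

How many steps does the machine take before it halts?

4

state=s0 head=0 tape=.[0]1111   (s0,0)→(s2,1,+1)
state=s2 head=1 tape=.1[1]111   (s2,1)→(s2,0,-1)
state=s2 head=0 tape=.[1]0111   (s2,1)→(s2,0,-1)
state=s2 head=-1 tape=[.]00111   (s2,.)→(sH,1,+1)
state=sH head=0 tape=1[0]0111
M halts after 4 transitions.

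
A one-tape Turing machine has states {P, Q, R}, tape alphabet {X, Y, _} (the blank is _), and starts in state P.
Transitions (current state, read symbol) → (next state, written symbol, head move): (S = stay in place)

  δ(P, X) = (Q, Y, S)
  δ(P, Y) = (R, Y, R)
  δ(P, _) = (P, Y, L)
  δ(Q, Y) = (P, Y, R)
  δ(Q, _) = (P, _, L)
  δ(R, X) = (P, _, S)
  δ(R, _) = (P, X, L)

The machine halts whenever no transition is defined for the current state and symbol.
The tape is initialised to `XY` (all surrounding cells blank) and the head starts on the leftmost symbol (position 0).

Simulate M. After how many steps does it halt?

8

P | [X]Y_   read X → write Y, move S, go to Q
Q | [Y]Y_   read Y → write Y, move R, go to P
P | Y[Y]_   read Y → write Y, move R, go to R
R | YY[_]   read _ → write X, move L, go to P
P | Y[Y]X   read Y → write Y, move R, go to R
R | YY[X]   read X → write _, move S, go to P
P | YY[_]   read _ → write Y, move L, go to P
P | Y[Y]Y   read Y → write Y, move R, go to R
R | YY[Y]
M halts after 8 transitions.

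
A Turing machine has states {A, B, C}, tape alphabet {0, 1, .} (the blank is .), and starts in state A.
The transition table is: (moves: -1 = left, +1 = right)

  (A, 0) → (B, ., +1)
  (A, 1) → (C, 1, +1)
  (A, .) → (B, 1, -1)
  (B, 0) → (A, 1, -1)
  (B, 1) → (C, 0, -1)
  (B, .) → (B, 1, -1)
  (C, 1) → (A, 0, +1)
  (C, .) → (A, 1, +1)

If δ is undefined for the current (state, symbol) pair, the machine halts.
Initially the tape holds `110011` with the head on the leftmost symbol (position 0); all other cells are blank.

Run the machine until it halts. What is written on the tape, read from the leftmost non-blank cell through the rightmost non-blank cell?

A | [1]10011....   read 1 → write 1, move +1, go to C
C | 1[1]0011....   read 1 → write 0, move +1, go to A
A | 10[0]011....   read 0 → write ., move +1, go to B
B | 10.[0]11....   read 0 → write 1, move -1, go to A
A | 10[.]111....   read . → write 1, move -1, go to B
B | 1[0]1111....   read 0 → write 1, move -1, go to A
A | [1]11111....   read 1 → write 1, move +1, go to C
C | 1[1]1111....   read 1 → write 0, move +1, go to A
A | 10[1]111....   read 1 → write 1, move +1, go to C
C | 101[1]11....   read 1 → write 0, move +1, go to A
A | 1010[1]1....   read 1 → write 1, move +1, go to C
C | 10101[1]....   read 1 → write 0, move +1, go to A
A | 101010[.]...   read . → write 1, move -1, go to B
B | 10101[0]1...   read 0 → write 1, move -1, go to A
A | 1010[1]11...   read 1 → write 1, move +1, go to C
C | 10101[1]1...   read 1 → write 0, move +1, go to A
A | 101010[1]...   read 1 → write 1, move +1, go to C
C | 1010101[.]..   read . → write 1, move +1, go to A
A | 10101011[.].   read . → write 1, move -1, go to B
B | 1010101[1]1.   read 1 → write 0, move -1, go to C
C | 101010[1]01.   read 1 → write 0, move +1, go to A
A | 1010100[0]1.   read 0 → write ., move +1, go to B
B | 1010100.[1].   read 1 → write 0, move -1, go to C
C | 1010100[.]0.   read . → write 1, move +1, go to A
A | 10101001[0].   read 0 → write ., move +1, go to B
B | 10101001.[.]   read . → write 1, move -1, go to B
B | 10101001[.]1   read . → write 1, move -1, go to B
B | 1010100[1]11   read 1 → write 0, move -1, go to C
C | 101010[0]011
The non-blank tape span at halt is 1010100011.

1010100011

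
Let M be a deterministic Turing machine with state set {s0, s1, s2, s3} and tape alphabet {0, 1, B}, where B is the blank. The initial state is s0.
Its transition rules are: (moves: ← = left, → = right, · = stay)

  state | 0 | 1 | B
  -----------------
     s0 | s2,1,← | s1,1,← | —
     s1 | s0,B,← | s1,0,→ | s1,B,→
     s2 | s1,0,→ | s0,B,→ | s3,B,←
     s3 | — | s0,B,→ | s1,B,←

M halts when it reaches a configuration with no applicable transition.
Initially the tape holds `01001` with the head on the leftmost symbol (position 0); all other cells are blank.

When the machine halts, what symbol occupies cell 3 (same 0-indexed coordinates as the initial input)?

s0 | BBB[0]1001   read 0 → write 1, move ←, go to s2
s2 | BB[B]11001   read B → write B, move ←, go to s3
s3 | B[B]B11001   read B → write B, move ←, go to s1
s1 | [B]BB11001   read B → write B, move →, go to s1
s1 | B[B]B11001   read B → write B, move →, go to s1
s1 | BB[B]11001   read B → write B, move →, go to s1
s1 | BBB[1]1001   read 1 → write 0, move →, go to s1
s1 | BBB0[1]001   read 1 → write 0, move →, go to s1
s1 | BBB00[0]01   read 0 → write B, move ←, go to s0
s0 | BBB0[0]B01   read 0 → write 1, move ←, go to s2
s2 | BBB[0]1B01   read 0 → write 0, move →, go to s1
s1 | BBB0[1]B01   read 1 → write 0, move →, go to s1
s1 | BBB00[B]01   read B → write B, move →, go to s1
s1 | BBB00B[0]1   read 0 → write B, move ←, go to s0
s0 | BBB00[B]B1
Cell 3 holds B when M halts.

B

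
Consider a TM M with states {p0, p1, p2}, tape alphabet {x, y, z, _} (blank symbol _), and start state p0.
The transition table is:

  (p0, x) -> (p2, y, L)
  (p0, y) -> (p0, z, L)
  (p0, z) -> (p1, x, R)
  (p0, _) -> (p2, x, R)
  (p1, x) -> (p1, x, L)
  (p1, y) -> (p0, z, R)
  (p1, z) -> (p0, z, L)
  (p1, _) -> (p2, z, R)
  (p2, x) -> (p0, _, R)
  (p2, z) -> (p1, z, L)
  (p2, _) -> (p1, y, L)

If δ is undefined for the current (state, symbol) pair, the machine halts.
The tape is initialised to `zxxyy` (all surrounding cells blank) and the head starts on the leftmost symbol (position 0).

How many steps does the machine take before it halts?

state=p0 head=0 tape=_____[z]xxyy   (p0,z)→(p1,x,R)
state=p1 head=1 tape=_____x[x]xyy   (p1,x)→(p1,x,L)
state=p1 head=0 tape=_____[x]xxyy   (p1,x)→(p1,x,L)
state=p1 head=-1 tape=____[_]xxxyy   (p1,_)→(p2,z,R)
state=p2 head=0 tape=____z[x]xxyy   (p2,x)→(p0,_,R)
state=p0 head=1 tape=____z_[x]xyy   (p0,x)→(p2,y,L)
state=p2 head=0 tape=____z[_]yxyy   (p2,_)→(p1,y,L)
state=p1 head=-1 tape=____[z]yyxyy   (p1,z)→(p0,z,L)
state=p0 head=-2 tape=___[_]zyyxyy   (p0,_)→(p2,x,R)
state=p2 head=-1 tape=___x[z]yyxyy   (p2,z)→(p1,z,L)
state=p1 head=-2 tape=___[x]zyyxyy   (p1,x)→(p1,x,L)
state=p1 head=-3 tape=__[_]xzyyxyy   (p1,_)→(p2,z,R)
state=p2 head=-2 tape=__z[x]zyyxyy   (p2,x)→(p0,_,R)
state=p0 head=-1 tape=__z_[z]yyxyy   (p0,z)→(p1,x,R)
state=p1 head=0 tape=__z_x[y]yxyy   (p1,y)→(p0,z,R)
state=p0 head=1 tape=__z_xz[y]xyy   (p0,y)→(p0,z,L)
state=p0 head=0 tape=__z_x[z]zxyy   (p0,z)→(p1,x,R)
state=p1 head=1 tape=__z_xx[z]xyy   (p1,z)→(p0,z,L)
state=p0 head=0 tape=__z_x[x]zxyy   (p0,x)→(p2,y,L)
state=p2 head=-1 tape=__z_[x]yzxyy   (p2,x)→(p0,_,R)
state=p0 head=0 tape=__z__[y]zxyy   (p0,y)→(p0,z,L)
state=p0 head=-1 tape=__z_[_]zzxyy   (p0,_)→(p2,x,R)
state=p2 head=0 tape=__z_x[z]zxyy   (p2,z)→(p1,z,L)
state=p1 head=-1 tape=__z_[x]zzxyy   (p1,x)→(p1,x,L)
state=p1 head=-2 tape=__z[_]xzzxyy   (p1,_)→(p2,z,R)
state=p2 head=-1 tape=__zz[x]zzxyy   (p2,x)→(p0,_,R)
state=p0 head=0 tape=__zz_[z]zxyy   (p0,z)→(p1,x,R)
state=p1 head=1 tape=__zz_x[z]xyy   (p1,z)→(p0,z,L)
state=p0 head=0 tape=__zz_[x]zxyy   (p0,x)→(p2,y,L)
state=p2 head=-1 tape=__zz[_]yzxyy   (p2,_)→(p1,y,L)
state=p1 head=-2 tape=__z[z]yyzxyy   (p1,z)→(p0,z,L)
state=p0 head=-3 tape=__[z]zyyzxyy   (p0,z)→(p1,x,R)
state=p1 head=-2 tape=__x[z]yyzxyy   (p1,z)→(p0,z,L)
state=p0 head=-3 tape=__[x]zyyzxyy   (p0,x)→(p2,y,L)
state=p2 head=-4 tape=_[_]yzyyzxyy   (p2,_)→(p1,y,L)
state=p1 head=-5 tape=[_]yyzyyzxyy   (p1,_)→(p2,z,R)
state=p2 head=-4 tape=z[y]yzyyzxyy
M halts after 36 transitions.

36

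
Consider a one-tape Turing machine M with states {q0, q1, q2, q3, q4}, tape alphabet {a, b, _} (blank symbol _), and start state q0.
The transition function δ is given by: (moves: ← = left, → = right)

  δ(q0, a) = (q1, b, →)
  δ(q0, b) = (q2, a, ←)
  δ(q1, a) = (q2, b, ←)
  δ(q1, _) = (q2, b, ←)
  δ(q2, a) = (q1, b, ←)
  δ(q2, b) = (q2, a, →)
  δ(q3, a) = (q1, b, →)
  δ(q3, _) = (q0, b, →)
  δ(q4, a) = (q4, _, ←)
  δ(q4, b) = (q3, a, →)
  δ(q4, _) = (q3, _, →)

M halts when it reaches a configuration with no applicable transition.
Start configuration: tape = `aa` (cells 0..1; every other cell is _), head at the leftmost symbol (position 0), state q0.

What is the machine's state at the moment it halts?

q2

state=q0 head=0 tape=[a]a_   (q0,a)→(q1,b,→)
state=q1 head=1 tape=b[a]_   (q1,a)→(q2,b,←)
state=q2 head=0 tape=[b]b_   (q2,b)→(q2,a,→)
state=q2 head=1 tape=a[b]_   (q2,b)→(q2,a,→)
state=q2 head=2 tape=aa[_]
No transition is defined for (q2, _); M halts in state q2.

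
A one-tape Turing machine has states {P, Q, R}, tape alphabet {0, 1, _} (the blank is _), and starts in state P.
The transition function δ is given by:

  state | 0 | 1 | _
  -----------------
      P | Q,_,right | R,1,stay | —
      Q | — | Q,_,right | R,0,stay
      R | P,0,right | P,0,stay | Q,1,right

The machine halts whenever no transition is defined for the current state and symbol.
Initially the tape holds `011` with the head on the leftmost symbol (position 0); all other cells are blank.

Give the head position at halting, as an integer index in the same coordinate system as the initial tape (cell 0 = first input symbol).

4

P | [0]11__   read 0 → write _, move right, go to Q
Q | _[1]1__   read 1 → write _, move right, go to Q
Q | __[1]__   read 1 → write _, move right, go to Q
Q | ___[_]_   read _ → write 0, move stay, go to R
R | ___[0]_   read 0 → write 0, move right, go to P
P | ___0[_]
At halt the head is at cell 4.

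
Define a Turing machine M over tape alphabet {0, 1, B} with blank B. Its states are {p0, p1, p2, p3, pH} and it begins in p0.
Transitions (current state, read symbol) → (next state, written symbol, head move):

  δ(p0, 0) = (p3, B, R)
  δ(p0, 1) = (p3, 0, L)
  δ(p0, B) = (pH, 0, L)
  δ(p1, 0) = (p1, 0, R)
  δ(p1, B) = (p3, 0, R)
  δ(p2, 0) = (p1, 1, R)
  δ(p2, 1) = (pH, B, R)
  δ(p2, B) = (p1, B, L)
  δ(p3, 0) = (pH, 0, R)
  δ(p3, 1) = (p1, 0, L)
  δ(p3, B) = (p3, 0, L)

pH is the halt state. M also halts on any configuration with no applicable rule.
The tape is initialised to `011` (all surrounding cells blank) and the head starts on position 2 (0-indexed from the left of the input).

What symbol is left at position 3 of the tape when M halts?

0

state=p0 head=2 tape=01[1]BB   (p0,1)→(p3,0,L)
state=p3 head=1 tape=0[1]0BB   (p3,1)→(p1,0,L)
state=p1 head=0 tape=[0]00BB   (p1,0)→(p1,0,R)
state=p1 head=1 tape=0[0]0BB   (p1,0)→(p1,0,R)
state=p1 head=2 tape=00[0]BB   (p1,0)→(p1,0,R)
state=p1 head=3 tape=000[B]B   (p1,B)→(p3,0,R)
state=p3 head=4 tape=0000[B]   (p3,B)→(p3,0,L)
state=p3 head=3 tape=000[0]0   (p3,0)→(pH,0,R)
state=pH head=4 tape=0000[0]
Cell 3 holds 0 when M halts.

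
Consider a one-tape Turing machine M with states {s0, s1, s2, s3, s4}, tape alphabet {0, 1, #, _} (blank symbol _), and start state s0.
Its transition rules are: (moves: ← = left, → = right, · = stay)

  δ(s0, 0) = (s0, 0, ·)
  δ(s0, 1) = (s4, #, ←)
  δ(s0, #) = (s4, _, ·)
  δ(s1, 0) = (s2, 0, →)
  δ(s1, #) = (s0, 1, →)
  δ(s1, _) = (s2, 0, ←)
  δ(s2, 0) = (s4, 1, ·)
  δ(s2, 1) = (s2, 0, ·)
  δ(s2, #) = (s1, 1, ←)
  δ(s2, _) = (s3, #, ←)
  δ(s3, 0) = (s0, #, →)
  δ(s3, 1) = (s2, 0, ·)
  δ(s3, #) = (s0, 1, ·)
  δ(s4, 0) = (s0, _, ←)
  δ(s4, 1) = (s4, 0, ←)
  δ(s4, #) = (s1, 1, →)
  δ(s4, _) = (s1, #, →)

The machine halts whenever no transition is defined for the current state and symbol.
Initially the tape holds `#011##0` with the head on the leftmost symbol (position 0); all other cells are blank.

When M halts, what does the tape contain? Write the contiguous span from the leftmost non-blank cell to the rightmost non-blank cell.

#01001##0

state=s0 head=0 tape=___[#]011##0   (s0,#)→(s4,_,·)
state=s4 head=0 tape=___[_]011##0   (s4,_)→(s1,#,→)
state=s1 head=1 tape=___#[0]11##0   (s1,0)→(s2,0,→)
state=s2 head=2 tape=___#0[1]1##0   (s2,1)→(s2,0,·)
state=s2 head=2 tape=___#0[0]1##0   (s2,0)→(s4,1,·)
state=s4 head=2 tape=___#0[1]1##0   (s4,1)→(s4,0,←)
state=s4 head=1 tape=___#[0]01##0   (s4,0)→(s0,_,←)
state=s0 head=0 tape=___[#]_01##0   (s0,#)→(s4,_,·)
state=s4 head=0 tape=___[_]_01##0   (s4,_)→(s1,#,→)
state=s1 head=1 tape=___#[_]01##0   (s1,_)→(s2,0,←)
state=s2 head=0 tape=___[#]001##0   (s2,#)→(s1,1,←)
state=s1 head=-1 tape=__[_]1001##0   (s1,_)→(s2,0,←)
state=s2 head=-2 tape=_[_]01001##0   (s2,_)→(s3,#,←)
state=s3 head=-3 tape=[_]#01001##0
The non-blank tape span at halt is #01001##0.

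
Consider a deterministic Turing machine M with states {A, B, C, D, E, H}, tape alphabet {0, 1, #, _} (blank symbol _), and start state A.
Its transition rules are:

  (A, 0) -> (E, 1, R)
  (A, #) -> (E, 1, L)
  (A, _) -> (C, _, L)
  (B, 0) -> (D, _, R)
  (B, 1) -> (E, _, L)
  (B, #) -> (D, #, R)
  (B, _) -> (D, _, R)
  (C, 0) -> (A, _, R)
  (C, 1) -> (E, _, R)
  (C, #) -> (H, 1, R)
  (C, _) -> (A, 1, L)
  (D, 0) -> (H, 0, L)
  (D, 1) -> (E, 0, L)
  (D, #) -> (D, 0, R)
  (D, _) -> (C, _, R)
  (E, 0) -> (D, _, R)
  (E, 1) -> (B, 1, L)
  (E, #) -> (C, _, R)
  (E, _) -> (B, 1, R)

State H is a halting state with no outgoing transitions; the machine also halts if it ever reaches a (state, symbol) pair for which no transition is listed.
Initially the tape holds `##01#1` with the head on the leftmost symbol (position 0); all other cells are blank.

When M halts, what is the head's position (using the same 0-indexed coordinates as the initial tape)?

2

state=A head=0 tape=__[#]#01#1   (A,#)→(E,1,L)
state=E head=-1 tape=_[_]1#01#1   (E,_)→(B,1,R)
state=B head=0 tape=_1[1]#01#1   (B,1)→(E,_,L)
state=E head=-1 tape=_[1]_#01#1   (E,1)→(B,1,L)
state=B head=-2 tape=[_]1_#01#1   (B,_)→(D,_,R)
state=D head=-1 tape=_[1]_#01#1   (D,1)→(E,0,L)
state=E head=-2 tape=[_]0_#01#1   (E,_)→(B,1,R)
state=B head=-1 tape=1[0]_#01#1   (B,0)→(D,_,R)
state=D head=0 tape=1_[_]#01#1   (D,_)→(C,_,R)
state=C head=1 tape=1__[#]01#1   (C,#)→(H,1,R)
state=H head=2 tape=1__1[0]1#1
At halt the head is at cell 2.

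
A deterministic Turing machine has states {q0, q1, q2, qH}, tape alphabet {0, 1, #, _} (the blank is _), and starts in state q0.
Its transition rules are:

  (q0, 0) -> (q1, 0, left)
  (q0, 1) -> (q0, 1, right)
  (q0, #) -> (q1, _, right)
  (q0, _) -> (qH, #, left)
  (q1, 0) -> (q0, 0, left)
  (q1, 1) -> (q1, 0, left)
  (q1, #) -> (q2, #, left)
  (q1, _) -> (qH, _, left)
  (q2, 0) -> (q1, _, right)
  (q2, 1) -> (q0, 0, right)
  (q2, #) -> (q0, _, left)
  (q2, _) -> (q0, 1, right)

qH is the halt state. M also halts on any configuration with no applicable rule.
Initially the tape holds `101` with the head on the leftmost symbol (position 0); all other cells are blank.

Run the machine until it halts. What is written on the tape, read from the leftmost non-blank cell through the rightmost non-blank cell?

001

state=q0 head=0 tape=__[1]01   (q0,1)→(q0,1,right)
state=q0 head=1 tape=__1[0]1   (q0,0)→(q1,0,left)
state=q1 head=0 tape=__[1]01   (q1,1)→(q1,0,left)
state=q1 head=-1 tape=_[_]001   (q1,_)→(qH,_,left)
state=qH head=-2 tape=[_]_001
The non-blank tape span at halt is 001.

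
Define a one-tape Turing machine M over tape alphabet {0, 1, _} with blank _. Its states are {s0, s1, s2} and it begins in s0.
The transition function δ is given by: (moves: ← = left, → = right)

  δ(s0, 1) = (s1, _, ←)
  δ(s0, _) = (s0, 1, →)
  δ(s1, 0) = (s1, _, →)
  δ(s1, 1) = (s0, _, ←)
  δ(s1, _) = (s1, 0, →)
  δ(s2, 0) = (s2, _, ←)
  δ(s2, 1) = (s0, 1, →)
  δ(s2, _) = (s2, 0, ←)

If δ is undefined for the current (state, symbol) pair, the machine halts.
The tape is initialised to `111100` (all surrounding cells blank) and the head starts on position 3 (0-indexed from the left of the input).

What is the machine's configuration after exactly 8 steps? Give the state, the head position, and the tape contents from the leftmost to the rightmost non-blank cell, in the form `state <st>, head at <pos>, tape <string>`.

state s0, head at 3, tape 1111_00

state=s0 head=3 tape=_111[1]00   (s0,1)→(s1,_,←)
state=s1 head=2 tape=_11[1]_00   (s1,1)→(s0,_,←)
state=s0 head=1 tape=_1[1]__00   (s0,1)→(s1,_,←)
state=s1 head=0 tape=_[1]___00   (s1,1)→(s0,_,←)
state=s0 head=-1 tape=[_]____00   (s0,_)→(s0,1,→)
state=s0 head=0 tape=1[_]___00   (s0,_)→(s0,1,→)
state=s0 head=1 tape=11[_]__00   (s0,_)→(s0,1,→)
state=s0 head=2 tape=111[_]_00   (s0,_)→(s0,1,→)
state=s0 head=3 tape=1111[_]00
After 8 steps: state s0, head at 3, tape 1111_00.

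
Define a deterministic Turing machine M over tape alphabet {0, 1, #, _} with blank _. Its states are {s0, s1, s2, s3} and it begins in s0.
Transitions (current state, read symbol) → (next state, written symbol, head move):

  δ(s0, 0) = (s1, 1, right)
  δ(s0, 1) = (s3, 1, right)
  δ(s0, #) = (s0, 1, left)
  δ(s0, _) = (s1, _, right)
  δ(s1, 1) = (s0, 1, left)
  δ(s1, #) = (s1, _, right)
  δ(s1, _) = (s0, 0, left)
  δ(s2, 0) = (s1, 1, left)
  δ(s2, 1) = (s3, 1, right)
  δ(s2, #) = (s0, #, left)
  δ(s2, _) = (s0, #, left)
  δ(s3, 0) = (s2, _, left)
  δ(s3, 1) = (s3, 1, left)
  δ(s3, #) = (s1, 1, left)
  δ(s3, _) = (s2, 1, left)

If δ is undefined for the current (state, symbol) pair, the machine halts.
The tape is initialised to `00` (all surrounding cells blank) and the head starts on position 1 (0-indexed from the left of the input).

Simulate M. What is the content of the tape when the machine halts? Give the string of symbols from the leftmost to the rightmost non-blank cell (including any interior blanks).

011

state=s0 head=1 tape=__0[0]_   (s0,0)→(s1,1,right)
state=s1 head=2 tape=__01[_]   (s1,_)→(s0,0,left)
state=s0 head=1 tape=__0[1]0   (s0,1)→(s3,1,right)
state=s3 head=2 tape=__01[0]   (s3,0)→(s2,_,left)
state=s2 head=1 tape=__0[1]_   (s2,1)→(s3,1,right)
state=s3 head=2 tape=__01[_]   (s3,_)→(s2,1,left)
state=s2 head=1 tape=__0[1]1   (s2,1)→(s3,1,right)
state=s3 head=2 tape=__01[1]   (s3,1)→(s3,1,left)
state=s3 head=1 tape=__0[1]1   (s3,1)→(s3,1,left)
state=s3 head=0 tape=__[0]11   (s3,0)→(s2,_,left)
state=s2 head=-1 tape=_[_]_11   (s2,_)→(s0,#,left)
state=s0 head=-2 tape=[_]#_11   (s0,_)→(s1,_,right)
state=s1 head=-1 tape=_[#]_11   (s1,#)→(s1,_,right)
state=s1 head=0 tape=__[_]11   (s1,_)→(s0,0,left)
state=s0 head=-1 tape=_[_]011   (s0,_)→(s1,_,right)
state=s1 head=0 tape=__[0]11
The non-blank tape span at halt is 011.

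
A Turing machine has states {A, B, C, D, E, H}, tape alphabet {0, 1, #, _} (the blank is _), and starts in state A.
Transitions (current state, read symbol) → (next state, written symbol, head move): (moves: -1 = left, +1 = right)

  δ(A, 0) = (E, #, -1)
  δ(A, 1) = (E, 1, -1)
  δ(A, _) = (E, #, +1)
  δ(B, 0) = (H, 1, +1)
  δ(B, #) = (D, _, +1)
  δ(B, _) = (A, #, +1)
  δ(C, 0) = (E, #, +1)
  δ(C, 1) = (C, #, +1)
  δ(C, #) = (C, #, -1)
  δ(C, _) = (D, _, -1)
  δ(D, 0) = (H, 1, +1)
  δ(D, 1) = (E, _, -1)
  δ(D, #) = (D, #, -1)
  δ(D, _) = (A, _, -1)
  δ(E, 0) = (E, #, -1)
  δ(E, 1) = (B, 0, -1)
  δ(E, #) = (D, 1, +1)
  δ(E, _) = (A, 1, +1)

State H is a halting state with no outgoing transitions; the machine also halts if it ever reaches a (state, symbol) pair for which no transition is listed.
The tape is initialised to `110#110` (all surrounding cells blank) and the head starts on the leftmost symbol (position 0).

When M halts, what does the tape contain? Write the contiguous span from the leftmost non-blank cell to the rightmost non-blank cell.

1_1_10#110

A | ___[1]10#110   read 1 → write 1, move -1, go to E
E | __[_]110#110   read _ → write 1, move +1, go to A
A | __1[1]10#110   read 1 → write 1, move -1, go to E
E | __[1]110#110   read 1 → write 0, move -1, go to B
B | _[_]0110#110   read _ → write #, move +1, go to A
A | _#[0]110#110   read 0 → write #, move -1, go to E
E | _[#]#110#110   read # → write 1, move +1, go to D
D | _1[#]110#110   read # → write #, move -1, go to D
D | _[1]#110#110   read 1 → write _, move -1, go to E
E | [_]_#110#110   read _ → write 1, move +1, go to A
A | 1[_]#110#110   read _ → write #, move +1, go to E
E | 1#[#]110#110   read # → write 1, move +1, go to D
D | 1#1[1]10#110   read 1 → write _, move -1, go to E
E | 1#[1]_10#110   read 1 → write 0, move -1, go to B
B | 1[#]0_10#110   read # → write _, move +1, go to D
D | 1_[0]_10#110   read 0 → write 1, move +1, go to H
H | 1_1[_]10#110
The non-blank tape span at halt is 1_1_10#110.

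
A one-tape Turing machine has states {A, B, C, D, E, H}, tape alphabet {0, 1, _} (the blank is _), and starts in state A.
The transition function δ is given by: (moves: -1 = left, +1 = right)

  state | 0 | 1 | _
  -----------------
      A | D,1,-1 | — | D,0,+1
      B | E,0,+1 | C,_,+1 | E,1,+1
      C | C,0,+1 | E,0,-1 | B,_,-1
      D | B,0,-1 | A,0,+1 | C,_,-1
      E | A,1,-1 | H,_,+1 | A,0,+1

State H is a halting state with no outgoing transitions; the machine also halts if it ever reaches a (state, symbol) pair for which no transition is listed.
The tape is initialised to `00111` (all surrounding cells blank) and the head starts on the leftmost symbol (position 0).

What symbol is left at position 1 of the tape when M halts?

1

A | ______[0]0111   read 0 → write 1, move -1, go to D
D | _____[_]10111   read _ → write _, move -1, go to C
C | ____[_]_10111   read _ → write _, move -1, go to B
B | ___[_]__10111   read _ → write 1, move +1, go to E
E | ___1[_]_10111   read _ → write 0, move +1, go to A
A | ___10[_]10111   read _ → write 0, move +1, go to D
D | ___100[1]0111   read 1 → write 0, move +1, go to A
A | ___1000[0]111   read 0 → write 1, move -1, go to D
D | ___100[0]1111   read 0 → write 0, move -1, go to B
B | ___10[0]01111   read 0 → write 0, move +1, go to E
E | ___100[0]1111   read 0 → write 1, move -1, go to A
A | ___10[0]11111   read 0 → write 1, move -1, go to D
D | ___1[0]111111   read 0 → write 0, move -1, go to B
B | ___[1]0111111   read 1 → write _, move +1, go to C
C | ____[0]111111   read 0 → write 0, move +1, go to C
C | ____0[1]11111   read 1 → write 0, move -1, go to E
E | ____[0]011111   read 0 → write 1, move -1, go to A
A | ___[_]1011111   read _ → write 0, move +1, go to D
D | ___0[1]011111   read 1 → write 0, move +1, go to A
A | ___00[0]11111   read 0 → write 1, move -1, go to D
D | ___0[0]111111   read 0 → write 0, move -1, go to B
B | ___[0]0111111   read 0 → write 0, move +1, go to E
E | ___0[0]111111   read 0 → write 1, move -1, go to A
A | ___[0]1111111   read 0 → write 1, move -1, go to D
D | __[_]11111111   read _ → write _, move -1, go to C
C | _[_]_11111111   read _ → write _, move -1, go to B
B | [_]__11111111   read _ → write 1, move +1, go to E
E | 1[_]_11111111   read _ → write 0, move +1, go to A
A | 10[_]11111111   read _ → write 0, move +1, go to D
D | 100[1]1111111   read 1 → write 0, move +1, go to A
A | 1000[1]111111
Cell 1 holds 1 when M halts.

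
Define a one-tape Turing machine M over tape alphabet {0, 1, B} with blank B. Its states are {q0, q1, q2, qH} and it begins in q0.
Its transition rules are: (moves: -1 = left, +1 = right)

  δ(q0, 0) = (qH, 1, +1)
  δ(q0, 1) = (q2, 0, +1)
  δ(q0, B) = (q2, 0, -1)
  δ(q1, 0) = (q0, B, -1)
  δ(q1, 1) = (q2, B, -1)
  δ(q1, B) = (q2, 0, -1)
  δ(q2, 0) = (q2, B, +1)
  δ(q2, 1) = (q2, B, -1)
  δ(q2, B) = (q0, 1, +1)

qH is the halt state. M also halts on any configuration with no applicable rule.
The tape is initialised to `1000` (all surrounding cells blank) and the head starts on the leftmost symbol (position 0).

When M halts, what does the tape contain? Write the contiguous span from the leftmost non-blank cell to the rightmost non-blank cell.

q0 | [1]000BB   read 1 → write 0, move +1, go to q2
q2 | 0[0]00BB   read 0 → write B, move +1, go to q2
q2 | 0B[0]0BB   read 0 → write B, move +1, go to q2
q2 | 0BB[0]BB   read 0 → write B, move +1, go to q2
q2 | 0BBB[B]B   read B → write 1, move +1, go to q0
q0 | 0BBB1[B]   read B → write 0, move -1, go to q2
q2 | 0BBB[1]0   read 1 → write B, move -1, go to q2
q2 | 0BB[B]B0   read B → write 1, move +1, go to q0
q0 | 0BB1[B]0   read B → write 0, move -1, go to q2
q2 | 0BB[1]00   read 1 → write B, move -1, go to q2
q2 | 0B[B]B00   read B → write 1, move +1, go to q0
q0 | 0B1[B]00   read B → write 0, move -1, go to q2
q2 | 0B[1]000   read 1 → write B, move -1, go to q2
q2 | 0[B]B000   read B → write 1, move +1, go to q0
q0 | 01[B]000   read B → write 0, move -1, go to q2
q2 | 0[1]0000   read 1 → write B, move -1, go to q2
q2 | [0]B0000   read 0 → write B, move +1, go to q2
q2 | B[B]0000   read B → write 1, move +1, go to q0
q0 | B1[0]000   read 0 → write 1, move +1, go to qH
qH | B11[0]00
The non-blank tape span at halt is 11000.

11000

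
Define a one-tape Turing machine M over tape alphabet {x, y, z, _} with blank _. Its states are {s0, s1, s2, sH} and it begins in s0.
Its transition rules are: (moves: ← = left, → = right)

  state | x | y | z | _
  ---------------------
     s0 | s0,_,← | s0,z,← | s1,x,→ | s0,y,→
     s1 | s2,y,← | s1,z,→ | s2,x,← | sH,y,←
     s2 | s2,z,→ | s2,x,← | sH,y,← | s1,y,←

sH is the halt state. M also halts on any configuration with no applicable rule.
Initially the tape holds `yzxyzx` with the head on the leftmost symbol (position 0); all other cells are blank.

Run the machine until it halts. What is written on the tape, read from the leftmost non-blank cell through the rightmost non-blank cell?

yzzyxzx

state=s0 head=0 tape=_[y]zxyzx   (s0,y)→(s0,z,←)
state=s0 head=-1 tape=[_]zzxyzx   (s0,_)→(s0,y,→)
state=s0 head=0 tape=y[z]zxyzx   (s0,z)→(s1,x,→)
state=s1 head=1 tape=yx[z]xyzx   (s1,z)→(s2,x,←)
state=s2 head=0 tape=y[x]xxyzx   (s2,x)→(s2,z,→)
state=s2 head=1 tape=yz[x]xyzx   (s2,x)→(s2,z,→)
state=s2 head=2 tape=yzz[x]yzx   (s2,x)→(s2,z,→)
state=s2 head=3 tape=yzzz[y]zx   (s2,y)→(s2,x,←)
state=s2 head=2 tape=yzz[z]xzx   (s2,z)→(sH,y,←)
state=sH head=1 tape=yz[z]yxzx
The non-blank tape span at halt is yzzyxzx.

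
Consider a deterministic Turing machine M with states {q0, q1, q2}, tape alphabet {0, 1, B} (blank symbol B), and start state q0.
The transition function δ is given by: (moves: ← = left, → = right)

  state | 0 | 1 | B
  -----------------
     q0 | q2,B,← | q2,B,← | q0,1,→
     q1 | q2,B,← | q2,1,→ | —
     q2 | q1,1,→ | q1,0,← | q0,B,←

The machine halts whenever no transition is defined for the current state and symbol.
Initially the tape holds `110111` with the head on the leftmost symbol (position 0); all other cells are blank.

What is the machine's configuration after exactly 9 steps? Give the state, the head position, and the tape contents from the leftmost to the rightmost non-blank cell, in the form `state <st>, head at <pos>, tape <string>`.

state=q0 head=0 tape=BB[1]10111   (q0,1)→(q2,B,←)
state=q2 head=-1 tape=B[B]B10111   (q2,B)→(q0,B,←)
state=q0 head=-2 tape=[B]BB10111   (q0,B)→(q0,1,→)
state=q0 head=-1 tape=1[B]B10111   (q0,B)→(q0,1,→)
state=q0 head=0 tape=11[B]10111   (q0,B)→(q0,1,→)
state=q0 head=1 tape=111[1]0111   (q0,1)→(q2,B,←)
state=q2 head=0 tape=11[1]B0111   (q2,1)→(q1,0,←)
state=q1 head=-1 tape=1[1]0B0111   (q1,1)→(q2,1,→)
state=q2 head=0 tape=11[0]B0111   (q2,0)→(q1,1,→)
state=q1 head=1 tape=111[B]0111
After 9 steps: state q1, head at 1, tape 111B0111.

state q1, head at 1, tape 111B0111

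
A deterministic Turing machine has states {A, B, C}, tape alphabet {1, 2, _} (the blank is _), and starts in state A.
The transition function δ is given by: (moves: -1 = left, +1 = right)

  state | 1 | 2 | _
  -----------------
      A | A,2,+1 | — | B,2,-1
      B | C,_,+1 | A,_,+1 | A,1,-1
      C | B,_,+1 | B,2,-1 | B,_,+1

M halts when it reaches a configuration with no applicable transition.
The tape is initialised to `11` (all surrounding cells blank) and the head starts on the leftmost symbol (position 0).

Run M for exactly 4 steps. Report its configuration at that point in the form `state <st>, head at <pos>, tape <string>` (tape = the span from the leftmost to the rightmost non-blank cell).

state A, head at 2, tape 2_2

state=A head=0 tape=[1]1_   (A,1)→(A,2,+1)
state=A head=1 tape=2[1]_   (A,1)→(A,2,+1)
state=A head=2 tape=22[_]   (A,_)→(B,2,-1)
state=B head=1 tape=2[2]2   (B,2)→(A,_,+1)
state=A head=2 tape=2_[2]
After 4 steps: state A, head at 2, tape 2_2.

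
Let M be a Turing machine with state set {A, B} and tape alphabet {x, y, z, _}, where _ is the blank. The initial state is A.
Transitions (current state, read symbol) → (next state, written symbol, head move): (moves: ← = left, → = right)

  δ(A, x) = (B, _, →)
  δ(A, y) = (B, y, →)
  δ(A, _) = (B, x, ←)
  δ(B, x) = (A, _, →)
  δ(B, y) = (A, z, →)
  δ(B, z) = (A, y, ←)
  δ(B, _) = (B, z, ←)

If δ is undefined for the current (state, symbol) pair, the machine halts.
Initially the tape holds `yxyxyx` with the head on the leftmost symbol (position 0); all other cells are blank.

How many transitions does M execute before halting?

9

state=A head=0 tape=[y]xyxyx_   (A,y)→(B,y,→)
state=B head=1 tape=y[x]yxyx_   (B,x)→(A,_,→)
state=A head=2 tape=y_[y]xyx_   (A,y)→(B,y,→)
state=B head=3 tape=y_y[x]yx_   (B,x)→(A,_,→)
state=A head=4 tape=y_y_[y]x_   (A,y)→(B,y,→)
state=B head=5 tape=y_y_y[x]_   (B,x)→(A,_,→)
state=A head=6 tape=y_y_y_[_]   (A,_)→(B,x,←)
state=B head=5 tape=y_y_y[_]x   (B,_)→(B,z,←)
state=B head=4 tape=y_y_[y]zx   (B,y)→(A,z,→)
state=A head=5 tape=y_y_z[z]x
M halts after 9 transitions.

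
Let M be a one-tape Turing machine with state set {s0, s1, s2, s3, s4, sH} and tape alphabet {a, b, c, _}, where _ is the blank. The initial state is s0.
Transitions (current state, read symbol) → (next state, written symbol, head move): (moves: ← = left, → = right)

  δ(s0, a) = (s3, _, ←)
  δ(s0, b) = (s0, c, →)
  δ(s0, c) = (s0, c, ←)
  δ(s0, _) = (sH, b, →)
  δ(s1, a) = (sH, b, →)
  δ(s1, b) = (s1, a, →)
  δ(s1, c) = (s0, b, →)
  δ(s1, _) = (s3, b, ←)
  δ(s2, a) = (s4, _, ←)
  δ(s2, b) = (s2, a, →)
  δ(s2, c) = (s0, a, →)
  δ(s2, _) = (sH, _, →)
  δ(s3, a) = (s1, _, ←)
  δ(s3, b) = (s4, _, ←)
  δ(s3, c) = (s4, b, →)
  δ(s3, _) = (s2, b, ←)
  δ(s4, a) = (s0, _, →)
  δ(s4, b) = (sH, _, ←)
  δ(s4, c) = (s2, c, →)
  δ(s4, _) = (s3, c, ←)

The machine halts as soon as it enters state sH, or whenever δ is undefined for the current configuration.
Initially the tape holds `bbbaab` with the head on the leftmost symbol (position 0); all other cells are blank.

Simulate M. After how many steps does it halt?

9

s0 | [b]bbaab   read b → write c, move →, go to s0
s0 | c[b]baab   read b → write c, move →, go to s0
s0 | cc[b]aab   read b → write c, move →, go to s0
s0 | ccc[a]ab   read a → write _, move ←, go to s3
s3 | cc[c]_ab   read c → write b, move →, go to s4
s4 | ccb[_]ab   read _ → write c, move ←, go to s3
s3 | cc[b]cab   read b → write _, move ←, go to s4
s4 | c[c]_cab   read c → write c, move →, go to s2
s2 | cc[_]cab   read _ → write _, move →, go to sH
sH | cc_[c]ab
M halts after 9 transitions.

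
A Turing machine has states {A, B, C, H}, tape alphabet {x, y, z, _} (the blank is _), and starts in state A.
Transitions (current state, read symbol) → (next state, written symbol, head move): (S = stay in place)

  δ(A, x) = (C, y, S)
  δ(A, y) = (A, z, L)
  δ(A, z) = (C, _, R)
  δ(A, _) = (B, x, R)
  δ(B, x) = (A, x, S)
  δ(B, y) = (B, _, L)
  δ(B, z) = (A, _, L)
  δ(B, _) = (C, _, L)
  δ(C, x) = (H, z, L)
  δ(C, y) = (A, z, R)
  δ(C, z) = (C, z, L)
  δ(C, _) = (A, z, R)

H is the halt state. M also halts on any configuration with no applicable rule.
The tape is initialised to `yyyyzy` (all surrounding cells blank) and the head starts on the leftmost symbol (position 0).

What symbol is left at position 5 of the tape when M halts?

A | _[y]yyyzy_   read y → write z, move L, go to A
A | [_]zyyyzy_   read _ → write x, move R, go to B
B | x[z]yyyzy_   read z → write _, move L, go to A
A | [x]_yyyzy_   read x → write y, move S, go to C
C | [y]_yyyzy_   read y → write z, move R, go to A
A | z[_]yyyzy_   read _ → write x, move R, go to B
B | zx[y]yyzy_   read y → write _, move L, go to B
B | z[x]_yyzy_   read x → write x, move S, go to A
A | z[x]_yyzy_   read x → write y, move S, go to C
C | z[y]_yyzy_   read y → write z, move R, go to A
A | zz[_]yyzy_   read _ → write x, move R, go to B
B | zzx[y]yzy_   read y → write _, move L, go to B
B | zz[x]_yzy_   read x → write x, move S, go to A
A | zz[x]_yzy_   read x → write y, move S, go to C
C | zz[y]_yzy_   read y → write z, move R, go to A
A | zzz[_]yzy_   read _ → write x, move R, go to B
B | zzzx[y]zy_   read y → write _, move L, go to B
B | zzz[x]_zy_   read x → write x, move S, go to A
A | zzz[x]_zy_   read x → write y, move S, go to C
C | zzz[y]_zy_   read y → write z, move R, go to A
A | zzzz[_]zy_   read _ → write x, move R, go to B
B | zzzzx[z]y_   read z → write _, move L, go to A
A | zzzz[x]_y_   read x → write y, move S, go to C
C | zzzz[y]_y_   read y → write z, move R, go to A
A | zzzzz[_]y_   read _ → write x, move R, go to B
B | zzzzzx[y]_   read y → write _, move L, go to B
B | zzzzz[x]__   read x → write x, move S, go to A
A | zzzzz[x]__   read x → write y, move S, go to C
C | zzzzz[y]__   read y → write z, move R, go to A
A | zzzzzz[_]_   read _ → write x, move R, go to B
B | zzzzzzx[_]   read _ → write _, move L, go to C
C | zzzzzz[x]_   read x → write z, move L, go to H
H | zzzzz[z]z_
Cell 5 holds z when M halts.

z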